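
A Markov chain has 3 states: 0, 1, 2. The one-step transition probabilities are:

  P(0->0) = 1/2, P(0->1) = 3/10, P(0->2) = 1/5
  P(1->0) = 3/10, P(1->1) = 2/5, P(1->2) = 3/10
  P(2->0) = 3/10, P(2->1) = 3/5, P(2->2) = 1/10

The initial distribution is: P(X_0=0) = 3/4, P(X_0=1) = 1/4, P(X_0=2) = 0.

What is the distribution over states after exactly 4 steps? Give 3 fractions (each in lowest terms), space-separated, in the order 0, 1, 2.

Answer: 939/2500 203/500 273/1250

Derivation:
Propagating the distribution step by step (d_{t+1} = d_t * P):
d_0 = (0=3/4, 1=1/4, 2=0)
  d_1[0] = 3/4*1/2 + 1/4*3/10 + 0*3/10 = 9/20
  d_1[1] = 3/4*3/10 + 1/4*2/5 + 0*3/5 = 13/40
  d_1[2] = 3/4*1/5 + 1/4*3/10 + 0*1/10 = 9/40
d_1 = (0=9/20, 1=13/40, 2=9/40)
  d_2[0] = 9/20*1/2 + 13/40*3/10 + 9/40*3/10 = 39/100
  d_2[1] = 9/20*3/10 + 13/40*2/5 + 9/40*3/5 = 2/5
  d_2[2] = 9/20*1/5 + 13/40*3/10 + 9/40*1/10 = 21/100
d_2 = (0=39/100, 1=2/5, 2=21/100)
  d_3[0] = 39/100*1/2 + 2/5*3/10 + 21/100*3/10 = 189/500
  d_3[1] = 39/100*3/10 + 2/5*2/5 + 21/100*3/5 = 403/1000
  d_3[2] = 39/100*1/5 + 2/5*3/10 + 21/100*1/10 = 219/1000
d_3 = (0=189/500, 1=403/1000, 2=219/1000)
  d_4[0] = 189/500*1/2 + 403/1000*3/10 + 219/1000*3/10 = 939/2500
  d_4[1] = 189/500*3/10 + 403/1000*2/5 + 219/1000*3/5 = 203/500
  d_4[2] = 189/500*1/5 + 403/1000*3/10 + 219/1000*1/10 = 273/1250
d_4 = (0=939/2500, 1=203/500, 2=273/1250)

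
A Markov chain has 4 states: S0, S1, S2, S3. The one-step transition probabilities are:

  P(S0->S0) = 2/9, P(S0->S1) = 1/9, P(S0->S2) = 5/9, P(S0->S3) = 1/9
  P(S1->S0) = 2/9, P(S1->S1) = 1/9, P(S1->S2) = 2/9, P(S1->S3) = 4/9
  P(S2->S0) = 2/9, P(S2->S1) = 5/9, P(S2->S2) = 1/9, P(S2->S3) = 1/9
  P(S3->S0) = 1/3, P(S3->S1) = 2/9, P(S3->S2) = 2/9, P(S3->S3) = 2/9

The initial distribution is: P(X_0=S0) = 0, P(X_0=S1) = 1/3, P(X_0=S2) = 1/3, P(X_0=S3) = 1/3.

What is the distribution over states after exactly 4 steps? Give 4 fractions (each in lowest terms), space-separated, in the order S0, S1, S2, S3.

Answer: 4837/19683 1682/6561 5407/19683 4393/19683

Derivation:
Propagating the distribution step by step (d_{t+1} = d_t * P):
d_0 = (S0=0, S1=1/3, S2=1/3, S3=1/3)
  d_1[S0] = 0*2/9 + 1/3*2/9 + 1/3*2/9 + 1/3*1/3 = 7/27
  d_1[S1] = 0*1/9 + 1/3*1/9 + 1/3*5/9 + 1/3*2/9 = 8/27
  d_1[S2] = 0*5/9 + 1/3*2/9 + 1/3*1/9 + 1/3*2/9 = 5/27
  d_1[S3] = 0*1/9 + 1/3*4/9 + 1/3*1/9 + 1/3*2/9 = 7/27
d_1 = (S0=7/27, S1=8/27, S2=5/27, S3=7/27)
  d_2[S0] = 7/27*2/9 + 8/27*2/9 + 5/27*2/9 + 7/27*1/3 = 61/243
  d_2[S1] = 7/27*1/9 + 8/27*1/9 + 5/27*5/9 + 7/27*2/9 = 2/9
  d_2[S2] = 7/27*5/9 + 8/27*2/9 + 5/27*1/9 + 7/27*2/9 = 70/243
  d_2[S3] = 7/27*1/9 + 8/27*4/9 + 5/27*1/9 + 7/27*2/9 = 58/243
d_2 = (S0=61/243, S1=2/9, S2=70/243, S3=58/243)
  d_3[S0] = 61/243*2/9 + 2/9*2/9 + 70/243*2/9 + 58/243*1/3 = 544/2187
  d_3[S1] = 61/243*1/9 + 2/9*1/9 + 70/243*5/9 + 58/243*2/9 = 581/2187
  d_3[S2] = 61/243*5/9 + 2/9*2/9 + 70/243*1/9 + 58/243*2/9 = 599/2187
  d_3[S3] = 61/243*1/9 + 2/9*4/9 + 70/243*1/9 + 58/243*2/9 = 463/2187
d_3 = (S0=544/2187, S1=581/2187, S2=599/2187, S3=463/2187)
  d_4[S0] = 544/2187*2/9 + 581/2187*2/9 + 599/2187*2/9 + 463/2187*1/3 = 4837/19683
  d_4[S1] = 544/2187*1/9 + 581/2187*1/9 + 599/2187*5/9 + 463/2187*2/9 = 1682/6561
  d_4[S2] = 544/2187*5/9 + 581/2187*2/9 + 599/2187*1/9 + 463/2187*2/9 = 5407/19683
  d_4[S3] = 544/2187*1/9 + 581/2187*4/9 + 599/2187*1/9 + 463/2187*2/9 = 4393/19683
d_4 = (S0=4837/19683, S1=1682/6561, S2=5407/19683, S3=4393/19683)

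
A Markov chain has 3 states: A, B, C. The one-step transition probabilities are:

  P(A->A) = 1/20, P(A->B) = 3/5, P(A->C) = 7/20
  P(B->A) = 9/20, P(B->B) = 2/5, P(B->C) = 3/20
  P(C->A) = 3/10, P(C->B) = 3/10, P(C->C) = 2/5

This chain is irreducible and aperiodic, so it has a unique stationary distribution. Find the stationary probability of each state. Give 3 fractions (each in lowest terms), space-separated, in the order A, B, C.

The stationary distribution satisfies pi = pi * P, i.e.:
  pi_A = 1/20*pi_A + 9/20*pi_B + 3/10*pi_C
  pi_B = 3/5*pi_A + 2/5*pi_B + 3/10*pi_C
  pi_C = 7/20*pi_A + 3/20*pi_B + 2/5*pi_C
with normalization: pi_A + pi_B + pi_C = 1.

Using the first 2 balance equations plus normalization, the linear system A*pi = b is:
  [-19/20, 9/20, 3/10] . pi = 0
  [3/5, -3/5, 3/10] . pi = 0
  [1, 1, 1] . pi = 1

Solving yields:
  pi_A = 7/24
  pi_B = 31/72
  pi_C = 5/18

Verification (pi * P):
  7/24*1/20 + 31/72*9/20 + 5/18*3/10 = 7/24 = pi_A  (ok)
  7/24*3/5 + 31/72*2/5 + 5/18*3/10 = 31/72 = pi_B  (ok)
  7/24*7/20 + 31/72*3/20 + 5/18*2/5 = 5/18 = pi_C  (ok)

Answer: 7/24 31/72 5/18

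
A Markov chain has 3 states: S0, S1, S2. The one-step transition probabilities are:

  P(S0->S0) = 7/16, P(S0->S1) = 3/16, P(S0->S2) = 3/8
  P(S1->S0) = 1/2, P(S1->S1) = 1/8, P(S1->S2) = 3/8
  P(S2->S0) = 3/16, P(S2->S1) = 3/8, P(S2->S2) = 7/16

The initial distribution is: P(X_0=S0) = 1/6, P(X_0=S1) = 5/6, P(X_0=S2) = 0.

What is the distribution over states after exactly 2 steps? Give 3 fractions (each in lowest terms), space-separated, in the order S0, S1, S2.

Propagating the distribution step by step (d_{t+1} = d_t * P):
d_0 = (S0=1/6, S1=5/6, S2=0)
  d_1[S0] = 1/6*7/16 + 5/6*1/2 + 0*3/16 = 47/96
  d_1[S1] = 1/6*3/16 + 5/6*1/8 + 0*3/8 = 13/96
  d_1[S2] = 1/6*3/8 + 5/6*3/8 + 0*7/16 = 3/8
d_1 = (S0=47/96, S1=13/96, S2=3/8)
  d_2[S0] = 47/96*7/16 + 13/96*1/2 + 3/8*3/16 = 541/1536
  d_2[S1] = 47/96*3/16 + 13/96*1/8 + 3/8*3/8 = 383/1536
  d_2[S2] = 47/96*3/8 + 13/96*3/8 + 3/8*7/16 = 51/128
d_2 = (S0=541/1536, S1=383/1536, S2=51/128)

Answer: 541/1536 383/1536 51/128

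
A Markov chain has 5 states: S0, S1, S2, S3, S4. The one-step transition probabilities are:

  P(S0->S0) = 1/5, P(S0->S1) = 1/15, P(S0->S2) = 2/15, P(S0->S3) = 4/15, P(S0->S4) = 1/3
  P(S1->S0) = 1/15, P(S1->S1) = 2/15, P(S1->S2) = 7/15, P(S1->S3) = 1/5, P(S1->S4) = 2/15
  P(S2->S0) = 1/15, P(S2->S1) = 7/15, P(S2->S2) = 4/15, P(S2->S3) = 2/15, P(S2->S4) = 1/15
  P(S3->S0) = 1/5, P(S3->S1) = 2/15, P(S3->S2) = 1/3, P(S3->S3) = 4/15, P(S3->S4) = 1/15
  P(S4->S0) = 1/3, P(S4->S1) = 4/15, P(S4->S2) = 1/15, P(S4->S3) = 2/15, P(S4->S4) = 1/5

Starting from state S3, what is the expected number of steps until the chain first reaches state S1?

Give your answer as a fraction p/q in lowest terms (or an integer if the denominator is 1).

Answer: 7205/1587

Derivation:
Let h_i = expected steps to first reach S1 from state i.
Boundary: h_S1 = 0.
First-step equations for the other states:
  h_S0 = 1 + 1/5*h_S0 + 1/15*h_S1 + 2/15*h_S2 + 4/15*h_S3 + 1/3*h_S4
  h_S2 = 1 + 1/15*h_S0 + 7/15*h_S1 + 4/15*h_S2 + 2/15*h_S3 + 1/15*h_S4
  h_S3 = 1 + 1/5*h_S0 + 2/15*h_S1 + 1/3*h_S2 + 4/15*h_S3 + 1/15*h_S4
  h_S4 = 1 + 1/3*h_S0 + 4/15*h_S1 + 1/15*h_S2 + 2/15*h_S3 + 1/5*h_S4

Substituting h_S1 = 0 and rearranging gives the linear system (I - Q) h = 1:
  [4/5, -2/15, -4/15, -1/3] . (h_S0, h_S2, h_S3, h_S4) = 1
  [-1/15, 11/15, -2/15, -1/15] . (h_S0, h_S2, h_S3, h_S4) = 1
  [-1/5, -1/3, 11/15, -1/15] . (h_S0, h_S2, h_S3, h_S4) = 1
  [-1/3, -1/15, -2/15, 4/5] . (h_S0, h_S2, h_S3, h_S4) = 1

Solving yields:
  h_S0 = 5395/1058
  h_S2 = 9685/3174
  h_S3 = 7205/1587
  h_S4 = 2320/529

Starting state is S3, so the expected hitting time is h_S3 = 7205/1587.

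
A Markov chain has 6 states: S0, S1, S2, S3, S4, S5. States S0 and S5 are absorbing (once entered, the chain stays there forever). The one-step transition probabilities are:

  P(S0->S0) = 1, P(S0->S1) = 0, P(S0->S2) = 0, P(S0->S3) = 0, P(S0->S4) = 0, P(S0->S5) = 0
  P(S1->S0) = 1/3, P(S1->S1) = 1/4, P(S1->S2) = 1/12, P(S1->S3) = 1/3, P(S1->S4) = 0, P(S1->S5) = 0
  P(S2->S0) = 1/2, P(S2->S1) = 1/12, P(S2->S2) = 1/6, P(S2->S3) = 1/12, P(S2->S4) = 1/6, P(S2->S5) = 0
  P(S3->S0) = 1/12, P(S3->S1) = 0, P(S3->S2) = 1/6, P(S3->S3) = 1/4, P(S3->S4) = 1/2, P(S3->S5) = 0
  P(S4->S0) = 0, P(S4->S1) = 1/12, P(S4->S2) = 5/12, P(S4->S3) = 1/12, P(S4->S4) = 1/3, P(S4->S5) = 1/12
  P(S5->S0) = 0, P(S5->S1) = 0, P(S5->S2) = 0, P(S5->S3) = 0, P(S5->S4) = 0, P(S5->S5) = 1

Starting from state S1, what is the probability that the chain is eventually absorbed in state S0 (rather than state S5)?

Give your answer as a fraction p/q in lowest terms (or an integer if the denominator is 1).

Let a_i = P(absorbed in S0 | start in state i).
Boundary conditions: a_S0 = 1, a_S5 = 0.
For each transient state i, a_i = sum_j P(i->j) * a_j:
  a_S1 = 1/3*a_S0 + 1/4*a_S1 + 1/12*a_S2 + 1/3*a_S3 + 0*a_S4 + 0*a_S5
  a_S2 = 1/2*a_S0 + 1/12*a_S1 + 1/6*a_S2 + 1/12*a_S3 + 1/6*a_S4 + 0*a_S5
  a_S3 = 1/12*a_S0 + 0*a_S1 + 1/6*a_S2 + 1/4*a_S3 + 1/2*a_S4 + 0*a_S5
  a_S4 = 0*a_S0 + 1/12*a_S1 + 5/12*a_S2 + 1/12*a_S3 + 1/3*a_S4 + 1/12*a_S5

Substituting a_S0 = 1 and a_S5 = 0, rearrange to (I - Q) a = r where r[i] = P(i -> S0):
  [3/4, -1/12, -1/3, 0] . (a_S1, a_S2, a_S3, a_S4) = 1/3
  [-1/12, 5/6, -1/12, -1/6] . (a_S1, a_S2, a_S3, a_S4) = 1/2
  [0, -1/6, 3/4, -1/2] . (a_S1, a_S2, a_S3, a_S4) = 1/12
  [-1/12, -5/12, -1/12, 2/3] . (a_S1, a_S2, a_S3, a_S4) = 0

Solving yields:
  a_S1 = 387/415
  a_S2 = 391/415
  a_S3 = 358/415
  a_S4 = 135/166

Starting state is S1, so the absorption probability is a_S1 = 387/415.

Answer: 387/415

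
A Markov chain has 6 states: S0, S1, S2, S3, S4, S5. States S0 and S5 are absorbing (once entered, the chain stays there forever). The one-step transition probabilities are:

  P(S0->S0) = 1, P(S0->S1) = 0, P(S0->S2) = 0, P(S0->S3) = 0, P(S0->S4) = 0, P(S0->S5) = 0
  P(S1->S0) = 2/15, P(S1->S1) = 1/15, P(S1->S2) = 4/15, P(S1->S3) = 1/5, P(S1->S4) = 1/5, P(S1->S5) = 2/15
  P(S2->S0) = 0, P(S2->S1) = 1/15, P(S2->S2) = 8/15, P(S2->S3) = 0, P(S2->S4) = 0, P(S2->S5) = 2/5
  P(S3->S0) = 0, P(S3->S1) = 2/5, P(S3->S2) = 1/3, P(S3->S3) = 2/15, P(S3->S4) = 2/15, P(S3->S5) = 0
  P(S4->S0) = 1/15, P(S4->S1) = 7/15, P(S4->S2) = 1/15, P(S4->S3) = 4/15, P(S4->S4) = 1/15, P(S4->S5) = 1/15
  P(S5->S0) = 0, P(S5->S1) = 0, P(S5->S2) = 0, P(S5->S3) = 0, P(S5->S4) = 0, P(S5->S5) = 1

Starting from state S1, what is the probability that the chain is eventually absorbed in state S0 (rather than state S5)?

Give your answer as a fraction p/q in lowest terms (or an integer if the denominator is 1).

Answer: 917/3856

Derivation:
Let a_i = P(absorbed in S0 | start in state i).
Boundary conditions: a_S0 = 1, a_S5 = 0.
For each transient state i, a_i = sum_j P(i->j) * a_j:
  a_S1 = 2/15*a_S0 + 1/15*a_S1 + 4/15*a_S2 + 1/5*a_S3 + 1/5*a_S4 + 2/15*a_S5
  a_S2 = 0*a_S0 + 1/15*a_S1 + 8/15*a_S2 + 0*a_S3 + 0*a_S4 + 2/5*a_S5
  a_S3 = 0*a_S0 + 2/5*a_S1 + 1/3*a_S2 + 2/15*a_S3 + 2/15*a_S4 + 0*a_S5
  a_S4 = 1/15*a_S0 + 7/15*a_S1 + 1/15*a_S2 + 4/15*a_S3 + 1/15*a_S4 + 1/15*a_S5

Substituting a_S0 = 1 and a_S5 = 0, rearrange to (I - Q) a = r where r[i] = P(i -> S0):
  [14/15, -4/15, -1/5, -1/5] . (a_S1, a_S2, a_S3, a_S4) = 2/15
  [-1/15, 7/15, 0, 0] . (a_S1, a_S2, a_S3, a_S4) = 0
  [-2/5, -1/3, 13/15, -2/15] . (a_S1, a_S2, a_S3, a_S4) = 0
  [-7/15, -1/15, -4/15, 14/15] . (a_S1, a_S2, a_S3, a_S4) = 1/15

Solving yields:
  a_S1 = 917/3856
  a_S2 = 131/3856
  a_S3 = 615/3856
  a_S4 = 919/3856

Starting state is S1, so the absorption probability is a_S1 = 917/3856.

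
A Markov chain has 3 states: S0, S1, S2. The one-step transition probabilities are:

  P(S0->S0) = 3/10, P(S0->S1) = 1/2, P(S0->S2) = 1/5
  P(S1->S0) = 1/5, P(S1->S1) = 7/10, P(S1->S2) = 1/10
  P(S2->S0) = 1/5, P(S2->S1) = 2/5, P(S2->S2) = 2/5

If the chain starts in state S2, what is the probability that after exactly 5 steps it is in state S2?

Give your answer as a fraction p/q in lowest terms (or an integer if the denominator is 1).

Computing P^5 by repeated multiplication:
P^1 =
  S0: [3/10, 1/2, 1/5]
  S1: [1/5, 7/10, 1/10]
  S2: [1/5, 2/5, 2/5]
P^2 =
  S0: [23/100, 29/50, 19/100]
  S1: [11/50, 63/100, 3/20]
  S2: [11/50, 27/50, 6/25]
P^3 =
  S0: [223/1000, 597/1000, 9/50]
  S1: [111/500, 611/1000, 167/1000]
  S2: [111/500, 73/125, 97/500]
P^4 =
  S0: [2223/10000, 3007/5000, 1763/10000]
  S1: [1111/5000, 1211/2000, 1723/10000]
  S2: [1111/5000, 2987/5000, 451/2500]
P^5 =
  S0: [22223/100000, 12053/20000, 2189/12500]
  S1: [11111/50000, 60387/100000, 17391/100000]
  S2: [11111/50000, 3759/6250, 8817/50000]

(P^5)[S2 -> S2] = 8817/50000

Answer: 8817/50000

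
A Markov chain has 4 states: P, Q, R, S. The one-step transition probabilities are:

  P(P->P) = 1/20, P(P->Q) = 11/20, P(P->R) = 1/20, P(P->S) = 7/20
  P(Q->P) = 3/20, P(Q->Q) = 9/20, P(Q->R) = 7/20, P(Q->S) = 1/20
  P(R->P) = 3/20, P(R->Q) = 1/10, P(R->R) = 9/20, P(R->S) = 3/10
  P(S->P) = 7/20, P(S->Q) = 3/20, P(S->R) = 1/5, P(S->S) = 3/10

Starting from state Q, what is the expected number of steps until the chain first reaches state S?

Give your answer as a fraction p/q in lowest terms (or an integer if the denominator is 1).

Let h_i = expected steps to first reach S from state i.
Boundary: h_S = 0.
First-step equations for the other states:
  h_P = 1 + 1/20*h_P + 11/20*h_Q + 1/20*h_R + 7/20*h_S
  h_Q = 1 + 3/20*h_P + 9/20*h_Q + 7/20*h_R + 1/20*h_S
  h_R = 1 + 3/20*h_P + 1/10*h_Q + 9/20*h_R + 3/10*h_S

Substituting h_S = 0 and rearranging gives the linear system (I - Q) h = 1:
  [19/20, -11/20, -1/20] . (h_P, h_Q, h_R) = 1
  [-3/20, 11/20, -7/20] . (h_P, h_Q, h_R) = 1
  [-3/20, -1/10, 11/20] . (h_P, h_Q, h_R) = 1

Solving yields:
  h_P = 159/35
  h_Q = 198/35
  h_R = 143/35

Starting state is Q, so the expected hitting time is h_Q = 198/35.

Answer: 198/35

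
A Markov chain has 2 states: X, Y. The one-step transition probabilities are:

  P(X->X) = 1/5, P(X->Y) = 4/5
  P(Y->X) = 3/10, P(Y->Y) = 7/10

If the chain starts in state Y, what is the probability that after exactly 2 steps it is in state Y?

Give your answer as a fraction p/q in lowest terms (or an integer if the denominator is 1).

Computing P^2 by repeated multiplication:
P^1 =
  X: [1/5, 4/5]
  Y: [3/10, 7/10]
P^2 =
  X: [7/25, 18/25]
  Y: [27/100, 73/100]

(P^2)[Y -> Y] = 73/100

Answer: 73/100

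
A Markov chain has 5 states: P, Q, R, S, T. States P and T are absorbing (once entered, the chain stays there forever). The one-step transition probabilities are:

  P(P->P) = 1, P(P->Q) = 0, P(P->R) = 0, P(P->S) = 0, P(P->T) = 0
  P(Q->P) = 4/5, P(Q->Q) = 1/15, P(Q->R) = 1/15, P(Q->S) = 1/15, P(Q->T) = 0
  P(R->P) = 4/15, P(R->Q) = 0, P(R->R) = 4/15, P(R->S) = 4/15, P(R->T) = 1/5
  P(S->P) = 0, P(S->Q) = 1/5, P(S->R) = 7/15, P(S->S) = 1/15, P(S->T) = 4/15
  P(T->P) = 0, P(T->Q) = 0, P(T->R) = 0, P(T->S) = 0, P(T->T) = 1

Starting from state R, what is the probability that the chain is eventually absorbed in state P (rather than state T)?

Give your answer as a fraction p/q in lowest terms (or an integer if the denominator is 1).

Answer: 916/1719

Derivation:
Let a_i = P(absorbed in P | start in state i).
Boundary conditions: a_P = 1, a_T = 0.
For each transient state i, a_i = sum_j P(i->j) * a_j:
  a_Q = 4/5*a_P + 1/15*a_Q + 1/15*a_R + 1/15*a_S + 0*a_T
  a_R = 4/15*a_P + 0*a_Q + 4/15*a_R + 4/15*a_S + 1/5*a_T
  a_S = 0*a_P + 1/5*a_Q + 7/15*a_R + 1/15*a_S + 4/15*a_T

Substituting a_P = 1 and a_T = 0, rearrange to (I - Q) a = r where r[i] = P(i -> P):
  [14/15, -1/15, -1/15] . (a_Q, a_R, a_S) = 4/5
  [0, 11/15, -4/15] . (a_Q, a_R, a_S) = 4/15
  [-1/5, -7/15, 14/15] . (a_Q, a_R, a_S) = 0

Solving yields:
  a_Q = 532/573
  a_R = 916/1719
  a_S = 800/1719

Starting state is R, so the absorption probability is a_R = 916/1719.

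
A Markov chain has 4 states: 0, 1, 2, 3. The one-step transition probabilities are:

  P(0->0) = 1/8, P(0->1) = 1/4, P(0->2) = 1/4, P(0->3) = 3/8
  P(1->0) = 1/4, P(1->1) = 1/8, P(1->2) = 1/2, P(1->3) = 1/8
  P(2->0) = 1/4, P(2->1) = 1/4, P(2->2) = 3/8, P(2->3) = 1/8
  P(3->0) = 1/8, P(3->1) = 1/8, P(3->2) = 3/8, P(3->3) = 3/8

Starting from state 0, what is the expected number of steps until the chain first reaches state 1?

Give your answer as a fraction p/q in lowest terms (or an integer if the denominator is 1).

Let h_i = expected steps to first reach 1 from state i.
Boundary: h_1 = 0.
First-step equations for the other states:
  h_0 = 1 + 1/8*h_0 + 1/4*h_1 + 1/4*h_2 + 3/8*h_3
  h_2 = 1 + 1/4*h_0 + 1/4*h_1 + 3/8*h_2 + 1/8*h_3
  h_3 = 1 + 1/8*h_0 + 1/8*h_1 + 3/8*h_2 + 3/8*h_3

Substituting h_1 = 0 and rearranging gives the linear system (I - Q) h = 1:
  [7/8, -1/4, -3/8] . (h_0, h_2, h_3) = 1
  [-1/4, 5/8, -1/8] . (h_0, h_2, h_3) = 1
  [-1/8, -3/8, 5/8] . (h_0, h_2, h_3) = 1

Solving yields:
  h_0 = 464/99
  h_2 = 448/99
  h_3 = 520/99

Starting state is 0, so the expected hitting time is h_0 = 464/99.

Answer: 464/99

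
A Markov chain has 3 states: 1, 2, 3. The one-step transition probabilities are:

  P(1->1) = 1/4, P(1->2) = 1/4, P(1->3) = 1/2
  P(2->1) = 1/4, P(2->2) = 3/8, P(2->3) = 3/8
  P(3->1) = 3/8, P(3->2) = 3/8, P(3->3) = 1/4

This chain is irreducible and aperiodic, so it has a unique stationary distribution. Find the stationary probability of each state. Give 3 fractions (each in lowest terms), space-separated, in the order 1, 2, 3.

Answer: 21/71 24/71 26/71

Derivation:
The stationary distribution satisfies pi = pi * P, i.e.:
  pi_1 = 1/4*pi_1 + 1/4*pi_2 + 3/8*pi_3
  pi_2 = 1/4*pi_1 + 3/8*pi_2 + 3/8*pi_3
  pi_3 = 1/2*pi_1 + 3/8*pi_2 + 1/4*pi_3
with normalization: pi_1 + pi_2 + pi_3 = 1.

Using the first 2 balance equations plus normalization, the linear system A*pi = b is:
  [-3/4, 1/4, 3/8] . pi = 0
  [1/4, -5/8, 3/8] . pi = 0
  [1, 1, 1] . pi = 1

Solving yields:
  pi_1 = 21/71
  pi_2 = 24/71
  pi_3 = 26/71

Verification (pi * P):
  21/71*1/4 + 24/71*1/4 + 26/71*3/8 = 21/71 = pi_1  (ok)
  21/71*1/4 + 24/71*3/8 + 26/71*3/8 = 24/71 = pi_2  (ok)
  21/71*1/2 + 24/71*3/8 + 26/71*1/4 = 26/71 = pi_3  (ok)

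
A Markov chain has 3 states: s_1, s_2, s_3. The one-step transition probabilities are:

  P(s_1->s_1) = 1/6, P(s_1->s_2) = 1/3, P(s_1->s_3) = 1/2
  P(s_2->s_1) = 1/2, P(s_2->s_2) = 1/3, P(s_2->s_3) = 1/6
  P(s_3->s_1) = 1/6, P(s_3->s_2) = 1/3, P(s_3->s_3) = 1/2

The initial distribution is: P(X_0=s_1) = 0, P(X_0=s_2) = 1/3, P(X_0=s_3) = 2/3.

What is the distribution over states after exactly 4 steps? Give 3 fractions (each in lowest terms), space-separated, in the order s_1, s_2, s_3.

Propagating the distribution step by step (d_{t+1} = d_t * P):
d_0 = (s_1=0, s_2=1/3, s_3=2/3)
  d_1[s_1] = 0*1/6 + 1/3*1/2 + 2/3*1/6 = 5/18
  d_1[s_2] = 0*1/3 + 1/3*1/3 + 2/3*1/3 = 1/3
  d_1[s_3] = 0*1/2 + 1/3*1/6 + 2/3*1/2 = 7/18
d_1 = (s_1=5/18, s_2=1/3, s_3=7/18)
  d_2[s_1] = 5/18*1/6 + 1/3*1/2 + 7/18*1/6 = 5/18
  d_2[s_2] = 5/18*1/3 + 1/3*1/3 + 7/18*1/3 = 1/3
  d_2[s_3] = 5/18*1/2 + 1/3*1/6 + 7/18*1/2 = 7/18
d_2 = (s_1=5/18, s_2=1/3, s_3=7/18)
  d_3[s_1] = 5/18*1/6 + 1/3*1/2 + 7/18*1/6 = 5/18
  d_3[s_2] = 5/18*1/3 + 1/3*1/3 + 7/18*1/3 = 1/3
  d_3[s_3] = 5/18*1/2 + 1/3*1/6 + 7/18*1/2 = 7/18
d_3 = (s_1=5/18, s_2=1/3, s_3=7/18)
  d_4[s_1] = 5/18*1/6 + 1/3*1/2 + 7/18*1/6 = 5/18
  d_4[s_2] = 5/18*1/3 + 1/3*1/3 + 7/18*1/3 = 1/3
  d_4[s_3] = 5/18*1/2 + 1/3*1/6 + 7/18*1/2 = 7/18
d_4 = (s_1=5/18, s_2=1/3, s_3=7/18)

Answer: 5/18 1/3 7/18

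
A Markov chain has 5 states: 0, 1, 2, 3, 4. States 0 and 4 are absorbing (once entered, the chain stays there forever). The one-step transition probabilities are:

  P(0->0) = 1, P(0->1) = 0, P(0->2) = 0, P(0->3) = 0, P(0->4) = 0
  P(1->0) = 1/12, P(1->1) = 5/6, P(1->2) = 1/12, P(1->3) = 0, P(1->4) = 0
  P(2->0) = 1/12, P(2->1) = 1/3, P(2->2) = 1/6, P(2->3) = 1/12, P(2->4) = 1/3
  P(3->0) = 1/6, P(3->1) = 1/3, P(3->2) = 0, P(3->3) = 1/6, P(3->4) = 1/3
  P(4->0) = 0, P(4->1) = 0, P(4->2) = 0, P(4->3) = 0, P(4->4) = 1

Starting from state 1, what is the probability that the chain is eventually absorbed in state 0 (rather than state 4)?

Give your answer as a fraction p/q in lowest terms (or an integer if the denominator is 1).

Answer: 28/39

Derivation:
Let a_i = P(absorbed in 0 | start in state i).
Boundary conditions: a_0 = 1, a_4 = 0.
For each transient state i, a_i = sum_j P(i->j) * a_j:
  a_1 = 1/12*a_0 + 5/6*a_1 + 1/12*a_2 + 0*a_3 + 0*a_4
  a_2 = 1/12*a_0 + 1/3*a_1 + 1/6*a_2 + 1/12*a_3 + 1/3*a_4
  a_3 = 1/6*a_0 + 1/3*a_1 + 0*a_2 + 1/6*a_3 + 1/3*a_4

Substituting a_0 = 1 and a_4 = 0, rearrange to (I - Q) a = r where r[i] = P(i -> 0):
  [1/6, -1/12, 0] . (a_1, a_2, a_3) = 1/12
  [-1/3, 5/6, -1/12] . (a_1, a_2, a_3) = 1/12
  [-1/3, 0, 5/6] . (a_1, a_2, a_3) = 1/6

Solving yields:
  a_1 = 28/39
  a_2 = 17/39
  a_3 = 19/39

Starting state is 1, so the absorption probability is a_1 = 28/39.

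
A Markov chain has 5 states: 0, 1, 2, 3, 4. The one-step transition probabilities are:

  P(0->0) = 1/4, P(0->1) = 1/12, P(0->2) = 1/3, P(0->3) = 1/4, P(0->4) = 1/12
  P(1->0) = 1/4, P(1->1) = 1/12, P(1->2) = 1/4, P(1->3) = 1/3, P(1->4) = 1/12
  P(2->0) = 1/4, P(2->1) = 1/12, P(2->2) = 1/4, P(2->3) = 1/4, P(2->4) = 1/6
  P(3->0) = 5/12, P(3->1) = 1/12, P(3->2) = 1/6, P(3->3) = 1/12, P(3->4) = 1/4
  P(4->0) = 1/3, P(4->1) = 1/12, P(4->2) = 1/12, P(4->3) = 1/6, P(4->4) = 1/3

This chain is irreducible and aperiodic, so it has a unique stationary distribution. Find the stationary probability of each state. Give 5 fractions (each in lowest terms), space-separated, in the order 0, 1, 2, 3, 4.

The stationary distribution satisfies pi = pi * P, i.e.:
  pi_0 = 1/4*pi_0 + 1/4*pi_1 + 1/4*pi_2 + 5/12*pi_3 + 1/3*pi_4
  pi_1 = 1/12*pi_0 + 1/12*pi_1 + 1/12*pi_2 + 1/12*pi_3 + 1/12*pi_4
  pi_2 = 1/3*pi_0 + 1/4*pi_1 + 1/4*pi_2 + 1/6*pi_3 + 1/12*pi_4
  pi_3 = 1/4*pi_0 + 1/3*pi_1 + 1/4*pi_2 + 1/12*pi_3 + 1/6*pi_4
  pi_4 = 1/12*pi_0 + 1/12*pi_1 + 1/6*pi_2 + 1/4*pi_3 + 1/3*pi_4
with normalization: pi_0 + pi_1 + pi_2 + pi_3 + pi_4 = 1.

Using the first 4 balance equations plus normalization, the linear system A*pi = b is:
  [-3/4, 1/4, 1/4, 5/12, 1/3] . pi = 0
  [1/12, -11/12, 1/12, 1/12, 1/12] . pi = 0
  [1/3, 1/4, -3/4, 1/6, 1/12] . pi = 0
  [1/4, 1/3, 1/4, -11/12, 1/6] . pi = 0
  [1, 1, 1, 1, 1] . pi = 1

Solving yields:
  pi_0 = 681/2272
  pi_1 = 1/12
  pi_2 = 581/2556
  pi_3 = 4237/20448
  pi_4 = 1865/10224

Verification (pi * P):
  681/2272*1/4 + 1/12*1/4 + 581/2556*1/4 + 4237/20448*5/12 + 1865/10224*1/3 = 681/2272 = pi_0  (ok)
  681/2272*1/12 + 1/12*1/12 + 581/2556*1/12 + 4237/20448*1/12 + 1865/10224*1/12 = 1/12 = pi_1  (ok)
  681/2272*1/3 + 1/12*1/4 + 581/2556*1/4 + 4237/20448*1/6 + 1865/10224*1/12 = 581/2556 = pi_2  (ok)
  681/2272*1/4 + 1/12*1/3 + 581/2556*1/4 + 4237/20448*1/12 + 1865/10224*1/6 = 4237/20448 = pi_3  (ok)
  681/2272*1/12 + 1/12*1/12 + 581/2556*1/6 + 4237/20448*1/4 + 1865/10224*1/3 = 1865/10224 = pi_4  (ok)

Answer: 681/2272 1/12 581/2556 4237/20448 1865/10224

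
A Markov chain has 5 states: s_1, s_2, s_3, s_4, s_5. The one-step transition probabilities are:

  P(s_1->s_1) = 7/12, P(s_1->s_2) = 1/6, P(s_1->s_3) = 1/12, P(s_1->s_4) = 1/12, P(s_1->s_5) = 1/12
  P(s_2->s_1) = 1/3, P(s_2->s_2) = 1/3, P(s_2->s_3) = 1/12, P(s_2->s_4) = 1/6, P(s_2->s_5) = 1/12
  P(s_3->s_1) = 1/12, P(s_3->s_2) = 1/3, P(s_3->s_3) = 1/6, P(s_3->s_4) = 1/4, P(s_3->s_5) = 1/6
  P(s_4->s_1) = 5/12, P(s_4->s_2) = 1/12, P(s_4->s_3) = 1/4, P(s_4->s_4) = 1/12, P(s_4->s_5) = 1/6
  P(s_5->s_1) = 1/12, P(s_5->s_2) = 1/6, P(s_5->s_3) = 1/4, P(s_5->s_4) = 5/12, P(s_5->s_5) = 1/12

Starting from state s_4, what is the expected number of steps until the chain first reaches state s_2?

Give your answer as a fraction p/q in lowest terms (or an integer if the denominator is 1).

Let h_i = expected steps to first reach s_2 from state i.
Boundary: h_s_2 = 0.
First-step equations for the other states:
  h_s_1 = 1 + 7/12*h_s_1 + 1/6*h_s_2 + 1/12*h_s_3 + 1/12*h_s_4 + 1/12*h_s_5
  h_s_3 = 1 + 1/12*h_s_1 + 1/3*h_s_2 + 1/6*h_s_3 + 1/4*h_s_4 + 1/6*h_s_5
  h_s_4 = 1 + 5/12*h_s_1 + 1/12*h_s_2 + 1/4*h_s_3 + 1/12*h_s_4 + 1/6*h_s_5
  h_s_5 = 1 + 1/12*h_s_1 + 1/6*h_s_2 + 1/4*h_s_3 + 5/12*h_s_4 + 1/12*h_s_5

Substituting h_s_2 = 0 and rearranging gives the linear system (I - Q) h = 1:
  [5/12, -1/12, -1/12, -1/12] . (h_s_1, h_s_3, h_s_4, h_s_5) = 1
  [-1/12, 5/6, -1/4, -1/6] . (h_s_1, h_s_3, h_s_4, h_s_5) = 1
  [-5/12, -1/4, 11/12, -1/6] . (h_s_1, h_s_3, h_s_4, h_s_5) = 1
  [-1/12, -1/4, -5/12, 11/12] . (h_s_1, h_s_3, h_s_4, h_s_5) = 1

Solving yields:
  h_s_1 = 2912/517
  h_s_3 = 2408/517
  h_s_4 = 3068/517
  h_s_5 = 2880/517

Starting state is s_4, so the expected hitting time is h_s_4 = 3068/517.

Answer: 3068/517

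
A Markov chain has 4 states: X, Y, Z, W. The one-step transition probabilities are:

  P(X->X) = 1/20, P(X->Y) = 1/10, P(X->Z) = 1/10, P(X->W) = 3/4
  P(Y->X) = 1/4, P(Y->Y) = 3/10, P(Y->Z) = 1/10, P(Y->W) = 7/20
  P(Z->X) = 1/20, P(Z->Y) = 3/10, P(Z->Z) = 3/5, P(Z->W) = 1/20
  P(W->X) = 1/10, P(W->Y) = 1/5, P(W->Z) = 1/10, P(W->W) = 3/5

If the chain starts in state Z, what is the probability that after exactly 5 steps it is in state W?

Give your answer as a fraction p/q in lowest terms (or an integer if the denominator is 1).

Answer: 1341301/3200000

Derivation:
Computing P^5 by repeated multiplication:
P^1 =
  X: [1/20, 1/10, 1/10, 3/4]
  Y: [1/4, 3/10, 1/10, 7/20]
  Z: [1/20, 3/10, 3/5, 1/20]
  W: [1/10, 1/5, 1/10, 3/5]
P^2 =
  X: [43/400, 43/200, 3/20, 211/400]
  Y: [51/400, 43/200, 3/20, 203/400]
  Z: [9/80, 57/200, 2/5, 81/400]
  W: [3/25, 11/50, 3/20, 51/100]
P^3 =
  X: [191/1600, 903/4000, 7/40, 3839/8000]
  Y: [947/8000, 179/800, 7/40, 3863/8000]
  Z: [937/8000, 1029/4000, 3/10, 521/1600]
  W: [239/2000, 9/40, 7/40, 961/2000]
P^4 =
  X: [19063/160000, 18251/80000, 3/16, 14887/32000]
  Y: [19023/160000, 18243/80000, 3/16, 74491/160000]
  Z: [18837/160000, 19521/80000, 1/4, 62121/160000]
  W: [4761/40000, 4561/20000, 3/16, 18617/40000]
P^5 =
  X: [380443/3200000, 367439/1600000, 31/160, 1464679/3200000]
  Y: [76087/640000, 367463/1600000, 31/160, 1464639/3200000]
  Z: [378289/3200000, 76041/320000, 9/40, 1341301/3200000]
  W: [19021/160000, 91861/400000, 31/160, 366173/800000]

(P^5)[Z -> W] = 1341301/3200000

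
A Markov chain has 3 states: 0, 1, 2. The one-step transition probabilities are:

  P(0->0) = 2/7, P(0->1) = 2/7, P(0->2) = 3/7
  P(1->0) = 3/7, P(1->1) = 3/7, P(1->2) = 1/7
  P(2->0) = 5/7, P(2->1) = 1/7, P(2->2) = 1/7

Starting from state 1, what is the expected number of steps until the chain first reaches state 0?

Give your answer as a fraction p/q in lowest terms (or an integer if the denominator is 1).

Let h_i = expected steps to first reach 0 from state i.
Boundary: h_0 = 0.
First-step equations for the other states:
  h_1 = 1 + 3/7*h_0 + 3/7*h_1 + 1/7*h_2
  h_2 = 1 + 5/7*h_0 + 1/7*h_1 + 1/7*h_2

Substituting h_0 = 0 and rearranging gives the linear system (I - Q) h = 1:
  [4/7, -1/7] . (h_1, h_2) = 1
  [-1/7, 6/7] . (h_1, h_2) = 1

Solving yields:
  h_1 = 49/23
  h_2 = 35/23

Starting state is 1, so the expected hitting time is h_1 = 49/23.

Answer: 49/23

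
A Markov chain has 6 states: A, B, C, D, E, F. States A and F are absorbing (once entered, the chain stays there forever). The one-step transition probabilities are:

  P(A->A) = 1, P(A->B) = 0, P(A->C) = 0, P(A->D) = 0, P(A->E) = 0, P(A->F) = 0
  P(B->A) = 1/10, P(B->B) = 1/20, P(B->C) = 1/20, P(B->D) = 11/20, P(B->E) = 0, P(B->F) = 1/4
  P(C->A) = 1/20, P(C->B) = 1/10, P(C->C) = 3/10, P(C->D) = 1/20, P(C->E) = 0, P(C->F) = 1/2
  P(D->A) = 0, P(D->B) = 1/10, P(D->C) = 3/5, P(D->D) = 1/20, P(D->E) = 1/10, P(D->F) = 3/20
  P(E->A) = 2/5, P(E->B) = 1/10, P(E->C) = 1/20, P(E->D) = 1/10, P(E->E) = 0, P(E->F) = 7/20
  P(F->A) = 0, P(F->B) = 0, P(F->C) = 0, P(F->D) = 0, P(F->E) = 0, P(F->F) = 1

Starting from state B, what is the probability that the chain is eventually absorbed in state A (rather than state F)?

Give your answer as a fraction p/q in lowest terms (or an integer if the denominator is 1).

Let a_i = P(absorbed in A | start in state i).
Boundary conditions: a_A = 1, a_F = 0.
For each transient state i, a_i = sum_j P(i->j) * a_j:
  a_B = 1/10*a_A + 1/20*a_B + 1/20*a_C + 11/20*a_D + 0*a_E + 1/4*a_F
  a_C = 1/20*a_A + 1/10*a_B + 3/10*a_C + 1/20*a_D + 0*a_E + 1/2*a_F
  a_D = 0*a_A + 1/10*a_B + 3/5*a_C + 1/20*a_D + 1/10*a_E + 3/20*a_F
  a_E = 2/5*a_A + 1/10*a_B + 1/20*a_C + 1/10*a_D + 0*a_E + 7/20*a_F

Substituting a_A = 1 and a_F = 0, rearrange to (I - Q) a = r where r[i] = P(i -> A):
  [19/20, -1/20, -11/20, 0] . (a_B, a_C, a_D, a_E) = 1/10
  [-1/10, 7/10, -1/20, 0] . (a_B, a_C, a_D, a_E) = 1/20
  [-1/10, -3/5, 19/20, -1/10] . (a_B, a_C, a_D, a_E) = 0
  [-1/10, -1/20, -1/10, 1] . (a_B, a_C, a_D, a_E) = 2/5

Solving yields:
  a_B = 251/1331
  a_C = 4454/41261
  a_D = 503/3751
  a_E = 36117/82522

Starting state is B, so the absorption probability is a_B = 251/1331.

Answer: 251/1331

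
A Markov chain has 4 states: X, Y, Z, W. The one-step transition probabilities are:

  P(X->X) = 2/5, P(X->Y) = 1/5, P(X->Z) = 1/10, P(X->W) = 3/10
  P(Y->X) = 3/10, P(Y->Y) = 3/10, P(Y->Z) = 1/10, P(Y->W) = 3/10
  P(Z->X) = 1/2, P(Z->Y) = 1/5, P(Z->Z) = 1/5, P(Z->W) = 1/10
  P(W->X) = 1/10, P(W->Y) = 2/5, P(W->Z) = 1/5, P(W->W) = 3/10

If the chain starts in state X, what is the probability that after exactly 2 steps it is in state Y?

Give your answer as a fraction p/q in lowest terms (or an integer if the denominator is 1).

Answer: 7/25

Derivation:
Computing P^2 by repeated multiplication:
P^1 =
  X: [2/5, 1/5, 1/10, 3/10]
  Y: [3/10, 3/10, 1/10, 3/10]
  Z: [1/2, 1/5, 1/5, 1/10]
  W: [1/10, 2/5, 1/5, 3/10]
P^2 =
  X: [3/10, 7/25, 7/50, 7/25]
  Y: [29/100, 29/100, 7/50, 7/25]
  Z: [37/100, 6/25, 13/100, 13/50]
  W: [29/100, 3/10, 3/20, 13/50]

(P^2)[X -> Y] = 7/25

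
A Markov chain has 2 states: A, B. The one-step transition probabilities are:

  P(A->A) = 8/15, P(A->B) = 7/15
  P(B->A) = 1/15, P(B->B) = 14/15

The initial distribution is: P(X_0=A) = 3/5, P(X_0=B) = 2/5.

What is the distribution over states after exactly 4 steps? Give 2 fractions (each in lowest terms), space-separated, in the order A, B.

Answer: 37343/253125 215782/253125

Derivation:
Propagating the distribution step by step (d_{t+1} = d_t * P):
d_0 = (A=3/5, B=2/5)
  d_1[A] = 3/5*8/15 + 2/5*1/15 = 26/75
  d_1[B] = 3/5*7/15 + 2/5*14/15 = 49/75
d_1 = (A=26/75, B=49/75)
  d_2[A] = 26/75*8/15 + 49/75*1/15 = 257/1125
  d_2[B] = 26/75*7/15 + 49/75*14/15 = 868/1125
d_2 = (A=257/1125, B=868/1125)
  d_3[A] = 257/1125*8/15 + 868/1125*1/15 = 2924/16875
  d_3[B] = 257/1125*7/15 + 868/1125*14/15 = 13951/16875
d_3 = (A=2924/16875, B=13951/16875)
  d_4[A] = 2924/16875*8/15 + 13951/16875*1/15 = 37343/253125
  d_4[B] = 2924/16875*7/15 + 13951/16875*14/15 = 215782/253125
d_4 = (A=37343/253125, B=215782/253125)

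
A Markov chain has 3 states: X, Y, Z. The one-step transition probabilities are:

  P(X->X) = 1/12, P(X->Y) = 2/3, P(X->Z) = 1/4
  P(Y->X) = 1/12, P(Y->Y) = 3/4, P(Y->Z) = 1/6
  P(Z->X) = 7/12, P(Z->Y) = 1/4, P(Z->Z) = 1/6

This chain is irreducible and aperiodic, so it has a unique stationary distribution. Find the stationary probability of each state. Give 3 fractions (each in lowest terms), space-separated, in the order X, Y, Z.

The stationary distribution satisfies pi = pi * P, i.e.:
  pi_X = 1/12*pi_X + 1/12*pi_Y + 7/12*pi_Z
  pi_Y = 2/3*pi_X + 3/4*pi_Y + 1/4*pi_Z
  pi_Z = 1/4*pi_X + 1/6*pi_Y + 1/6*pi_Z
with normalization: pi_X + pi_Y + pi_Z = 1.

Using the first 2 balance equations plus normalization, the linear system A*pi = b is:
  [-11/12, 1/12, 7/12] . pi = 0
  [2/3, -1/4, 1/4] . pi = 0
  [1, 1, 1] . pi = 1

Solving yields:
  pi_X = 4/23
  pi_Y = 89/138
  pi_Z = 25/138

Verification (pi * P):
  4/23*1/12 + 89/138*1/12 + 25/138*7/12 = 4/23 = pi_X  (ok)
  4/23*2/3 + 89/138*3/4 + 25/138*1/4 = 89/138 = pi_Y  (ok)
  4/23*1/4 + 89/138*1/6 + 25/138*1/6 = 25/138 = pi_Z  (ok)

Answer: 4/23 89/138 25/138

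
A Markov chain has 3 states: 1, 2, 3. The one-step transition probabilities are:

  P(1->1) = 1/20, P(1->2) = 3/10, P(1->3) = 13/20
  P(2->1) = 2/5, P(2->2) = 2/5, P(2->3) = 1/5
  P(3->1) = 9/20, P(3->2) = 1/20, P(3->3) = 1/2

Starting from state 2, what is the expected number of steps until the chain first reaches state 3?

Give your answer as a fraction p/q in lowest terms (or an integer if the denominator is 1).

Let h_i = expected steps to first reach 3 from state i.
Boundary: h_3 = 0.
First-step equations for the other states:
  h_1 = 1 + 1/20*h_1 + 3/10*h_2 + 13/20*h_3
  h_2 = 1 + 2/5*h_1 + 2/5*h_2 + 1/5*h_3

Substituting h_3 = 0 and rearranging gives the linear system (I - Q) h = 1:
  [19/20, -3/10] . (h_1, h_2) = 1
  [-2/5, 3/5] . (h_1, h_2) = 1

Solving yields:
  h_1 = 2
  h_2 = 3

Starting state is 2, so the expected hitting time is h_2 = 3.

Answer: 3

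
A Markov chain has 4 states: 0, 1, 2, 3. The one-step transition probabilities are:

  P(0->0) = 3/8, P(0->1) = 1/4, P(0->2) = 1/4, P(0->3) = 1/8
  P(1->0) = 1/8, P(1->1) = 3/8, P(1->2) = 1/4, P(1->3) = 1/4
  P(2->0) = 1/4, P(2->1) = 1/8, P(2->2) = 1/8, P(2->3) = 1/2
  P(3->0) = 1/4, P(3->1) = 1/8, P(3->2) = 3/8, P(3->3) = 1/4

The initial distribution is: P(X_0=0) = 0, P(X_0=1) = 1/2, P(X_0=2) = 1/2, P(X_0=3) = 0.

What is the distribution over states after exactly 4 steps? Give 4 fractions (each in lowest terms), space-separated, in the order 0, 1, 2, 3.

Answer: 2095/8192 855/4096 2087/8192 575/2048

Derivation:
Propagating the distribution step by step (d_{t+1} = d_t * P):
d_0 = (0=0, 1=1/2, 2=1/2, 3=0)
  d_1[0] = 0*3/8 + 1/2*1/8 + 1/2*1/4 + 0*1/4 = 3/16
  d_1[1] = 0*1/4 + 1/2*3/8 + 1/2*1/8 + 0*1/8 = 1/4
  d_1[2] = 0*1/4 + 1/2*1/4 + 1/2*1/8 + 0*3/8 = 3/16
  d_1[3] = 0*1/8 + 1/2*1/4 + 1/2*1/2 + 0*1/4 = 3/8
d_1 = (0=3/16, 1=1/4, 2=3/16, 3=3/8)
  d_2[0] = 3/16*3/8 + 1/4*1/8 + 3/16*1/4 + 3/8*1/4 = 31/128
  d_2[1] = 3/16*1/4 + 1/4*3/8 + 3/16*1/8 + 3/8*1/8 = 27/128
  d_2[2] = 3/16*1/4 + 1/4*1/4 + 3/16*1/8 + 3/8*3/8 = 35/128
  d_2[3] = 3/16*1/8 + 1/4*1/4 + 3/16*1/2 + 3/8*1/4 = 35/128
d_2 = (0=31/128, 1=27/128, 2=35/128, 3=35/128)
  d_3[0] = 31/128*3/8 + 27/128*1/8 + 35/128*1/4 + 35/128*1/4 = 65/256
  d_3[1] = 31/128*1/4 + 27/128*3/8 + 35/128*1/8 + 35/128*1/8 = 213/1024
  d_3[2] = 31/128*1/4 + 27/128*1/4 + 35/128*1/8 + 35/128*3/8 = 1/4
  d_3[3] = 31/128*1/8 + 27/128*1/4 + 35/128*1/2 + 35/128*1/4 = 295/1024
d_3 = (0=65/256, 1=213/1024, 2=1/4, 3=295/1024)
  d_4[0] = 65/256*3/8 + 213/1024*1/8 + 1/4*1/4 + 295/1024*1/4 = 2095/8192
  d_4[1] = 65/256*1/4 + 213/1024*3/8 + 1/4*1/8 + 295/1024*1/8 = 855/4096
  d_4[2] = 65/256*1/4 + 213/1024*1/4 + 1/4*1/8 + 295/1024*3/8 = 2087/8192
  d_4[3] = 65/256*1/8 + 213/1024*1/4 + 1/4*1/2 + 295/1024*1/4 = 575/2048
d_4 = (0=2095/8192, 1=855/4096, 2=2087/8192, 3=575/2048)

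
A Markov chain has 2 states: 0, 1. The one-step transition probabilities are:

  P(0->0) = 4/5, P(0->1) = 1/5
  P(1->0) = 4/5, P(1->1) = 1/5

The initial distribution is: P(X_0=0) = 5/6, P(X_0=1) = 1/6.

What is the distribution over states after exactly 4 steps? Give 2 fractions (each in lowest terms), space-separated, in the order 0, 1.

Propagating the distribution step by step (d_{t+1} = d_t * P):
d_0 = (0=5/6, 1=1/6)
  d_1[0] = 5/6*4/5 + 1/6*4/5 = 4/5
  d_1[1] = 5/6*1/5 + 1/6*1/5 = 1/5
d_1 = (0=4/5, 1=1/5)
  d_2[0] = 4/5*4/5 + 1/5*4/5 = 4/5
  d_2[1] = 4/5*1/5 + 1/5*1/5 = 1/5
d_2 = (0=4/5, 1=1/5)
  d_3[0] = 4/5*4/5 + 1/5*4/5 = 4/5
  d_3[1] = 4/5*1/5 + 1/5*1/5 = 1/5
d_3 = (0=4/5, 1=1/5)
  d_4[0] = 4/5*4/5 + 1/5*4/5 = 4/5
  d_4[1] = 4/5*1/5 + 1/5*1/5 = 1/5
d_4 = (0=4/5, 1=1/5)

Answer: 4/5 1/5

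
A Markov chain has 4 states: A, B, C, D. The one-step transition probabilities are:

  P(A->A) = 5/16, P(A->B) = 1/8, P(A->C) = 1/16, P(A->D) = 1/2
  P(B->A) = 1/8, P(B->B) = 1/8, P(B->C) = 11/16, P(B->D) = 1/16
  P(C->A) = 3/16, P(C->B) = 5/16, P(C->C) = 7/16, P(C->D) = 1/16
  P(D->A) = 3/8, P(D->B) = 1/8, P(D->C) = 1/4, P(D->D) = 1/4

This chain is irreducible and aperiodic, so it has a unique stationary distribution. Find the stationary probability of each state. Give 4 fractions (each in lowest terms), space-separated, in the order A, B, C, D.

The stationary distribution satisfies pi = pi * P, i.e.:
  pi_A = 5/16*pi_A + 1/8*pi_B + 3/16*pi_C + 3/8*pi_D
  pi_B = 1/8*pi_A + 1/8*pi_B + 5/16*pi_C + 1/8*pi_D
  pi_C = 1/16*pi_A + 11/16*pi_B + 7/16*pi_C + 1/4*pi_D
  pi_D = 1/2*pi_A + 1/16*pi_B + 1/16*pi_C + 1/4*pi_D
with normalization: pi_A + pi_B + pi_C + pi_D = 1.

Using the first 3 balance equations plus normalization, the linear system A*pi = b is:
  [-11/16, 1/8, 3/16, 3/8] . pi = 0
  [1/8, -7/8, 5/16, 1/8] . pi = 0
  [1/16, 11/16, -9/16, 1/4] . pi = 0
  [1, 1, 1, 1] . pi = 1

Solving yields:
  pi_A = 736/2999
  pi_B = 574/2999
  pi_C = 1062/2999
  pi_D = 627/2999

Verification (pi * P):
  736/2999*5/16 + 574/2999*1/8 + 1062/2999*3/16 + 627/2999*3/8 = 736/2999 = pi_A  (ok)
  736/2999*1/8 + 574/2999*1/8 + 1062/2999*5/16 + 627/2999*1/8 = 574/2999 = pi_B  (ok)
  736/2999*1/16 + 574/2999*11/16 + 1062/2999*7/16 + 627/2999*1/4 = 1062/2999 = pi_C  (ok)
  736/2999*1/2 + 574/2999*1/16 + 1062/2999*1/16 + 627/2999*1/4 = 627/2999 = pi_D  (ok)

Answer: 736/2999 574/2999 1062/2999 627/2999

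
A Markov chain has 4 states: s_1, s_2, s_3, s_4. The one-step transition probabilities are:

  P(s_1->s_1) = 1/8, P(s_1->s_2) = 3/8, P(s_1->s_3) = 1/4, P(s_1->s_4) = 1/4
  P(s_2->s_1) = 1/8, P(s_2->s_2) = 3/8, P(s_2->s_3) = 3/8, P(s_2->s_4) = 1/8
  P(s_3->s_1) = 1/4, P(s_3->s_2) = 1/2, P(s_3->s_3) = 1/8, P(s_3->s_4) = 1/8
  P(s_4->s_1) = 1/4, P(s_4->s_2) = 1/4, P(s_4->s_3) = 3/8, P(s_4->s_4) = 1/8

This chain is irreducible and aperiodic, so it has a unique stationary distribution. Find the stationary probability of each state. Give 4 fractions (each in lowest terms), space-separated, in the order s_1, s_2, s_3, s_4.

The stationary distribution satisfies pi = pi * P, i.e.:
  pi_s_1 = 1/8*pi_s_1 + 1/8*pi_s_2 + 1/4*pi_s_3 + 1/4*pi_s_4
  pi_s_2 = 3/8*pi_s_1 + 3/8*pi_s_2 + 1/2*pi_s_3 + 1/4*pi_s_4
  pi_s_3 = 1/4*pi_s_1 + 3/8*pi_s_2 + 1/8*pi_s_3 + 3/8*pi_s_4
  pi_s_4 = 1/4*pi_s_1 + 1/8*pi_s_2 + 1/8*pi_s_3 + 1/8*pi_s_4
with normalization: pi_s_1 + pi_s_2 + pi_s_3 + pi_s_4 = 1.

Using the first 3 balance equations plus normalization, the linear system A*pi = b is:
  [-7/8, 1/8, 1/4, 1/4] . pi = 0
  [3/8, -5/8, 1/2, 1/4] . pi = 0
  [1/4, 3/8, -7/8, 3/8] . pi = 0
  [1, 1, 1, 1] . pi = 1

Solving yields:
  pi_s_1 = 57/319
  pi_s_2 = 125/319
  pi_s_3 = 90/319
  pi_s_4 = 47/319

Verification (pi * P):
  57/319*1/8 + 125/319*1/8 + 90/319*1/4 + 47/319*1/4 = 57/319 = pi_s_1  (ok)
  57/319*3/8 + 125/319*3/8 + 90/319*1/2 + 47/319*1/4 = 125/319 = pi_s_2  (ok)
  57/319*1/4 + 125/319*3/8 + 90/319*1/8 + 47/319*3/8 = 90/319 = pi_s_3  (ok)
  57/319*1/4 + 125/319*1/8 + 90/319*1/8 + 47/319*1/8 = 47/319 = pi_s_4  (ok)

Answer: 57/319 125/319 90/319 47/319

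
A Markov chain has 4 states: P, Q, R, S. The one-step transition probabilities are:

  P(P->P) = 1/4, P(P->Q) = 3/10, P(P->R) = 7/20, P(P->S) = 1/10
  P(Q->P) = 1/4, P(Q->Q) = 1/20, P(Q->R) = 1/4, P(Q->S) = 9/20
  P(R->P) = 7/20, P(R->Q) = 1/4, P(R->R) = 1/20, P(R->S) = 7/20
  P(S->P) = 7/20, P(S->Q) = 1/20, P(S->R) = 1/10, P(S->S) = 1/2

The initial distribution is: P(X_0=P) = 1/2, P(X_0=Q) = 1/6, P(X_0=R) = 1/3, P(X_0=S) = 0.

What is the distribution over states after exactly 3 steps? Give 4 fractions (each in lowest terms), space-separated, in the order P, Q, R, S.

Answer: 607/2000 3923/24000 9107/48000 5493/16000

Derivation:
Propagating the distribution step by step (d_{t+1} = d_t * P):
d_0 = (P=1/2, Q=1/6, R=1/3, S=0)
  d_1[P] = 1/2*1/4 + 1/6*1/4 + 1/3*7/20 + 0*7/20 = 17/60
  d_1[Q] = 1/2*3/10 + 1/6*1/20 + 1/3*1/4 + 0*1/20 = 29/120
  d_1[R] = 1/2*7/20 + 1/6*1/4 + 1/3*1/20 + 0*1/10 = 7/30
  d_1[S] = 1/2*1/10 + 1/6*9/20 + 1/3*7/20 + 0*1/2 = 29/120
d_1 = (P=17/60, Q=29/120, R=7/30, S=29/120)
  d_2[P] = 17/60*1/4 + 29/120*1/4 + 7/30*7/20 + 29/120*7/20 = 119/400
  d_2[Q] = 17/60*3/10 + 29/120*1/20 + 7/30*1/4 + 29/120*1/20 = 67/400
  d_2[R] = 17/60*7/20 + 29/120*1/4 + 7/30*1/20 + 29/120*1/10 = 469/2400
  d_2[S] = 17/60*1/10 + 29/120*9/20 + 7/30*7/20 + 29/120*1/2 = 163/480
d_2 = (P=119/400, Q=67/400, R=469/2400, S=163/480)
  d_3[P] = 119/400*1/4 + 67/400*1/4 + 469/2400*7/20 + 163/480*7/20 = 607/2000
  d_3[Q] = 119/400*3/10 + 67/400*1/20 + 469/2400*1/4 + 163/480*1/20 = 3923/24000
  d_3[R] = 119/400*7/20 + 67/400*1/4 + 469/2400*1/20 + 163/480*1/10 = 9107/48000
  d_3[S] = 119/400*1/10 + 67/400*9/20 + 469/2400*7/20 + 163/480*1/2 = 5493/16000
d_3 = (P=607/2000, Q=3923/24000, R=9107/48000, S=5493/16000)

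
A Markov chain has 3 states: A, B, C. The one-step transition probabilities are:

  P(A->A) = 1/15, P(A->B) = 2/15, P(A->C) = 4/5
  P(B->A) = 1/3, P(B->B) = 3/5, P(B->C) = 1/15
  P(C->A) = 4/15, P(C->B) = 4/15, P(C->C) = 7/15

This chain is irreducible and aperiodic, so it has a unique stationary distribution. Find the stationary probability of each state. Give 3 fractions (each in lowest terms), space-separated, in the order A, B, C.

Answer: 22/91 32/91 37/91

Derivation:
The stationary distribution satisfies pi = pi * P, i.e.:
  pi_A = 1/15*pi_A + 1/3*pi_B + 4/15*pi_C
  pi_B = 2/15*pi_A + 3/5*pi_B + 4/15*pi_C
  pi_C = 4/5*pi_A + 1/15*pi_B + 7/15*pi_C
with normalization: pi_A + pi_B + pi_C = 1.

Using the first 2 balance equations plus normalization, the linear system A*pi = b is:
  [-14/15, 1/3, 4/15] . pi = 0
  [2/15, -2/5, 4/15] . pi = 0
  [1, 1, 1] . pi = 1

Solving yields:
  pi_A = 22/91
  pi_B = 32/91
  pi_C = 37/91

Verification (pi * P):
  22/91*1/15 + 32/91*1/3 + 37/91*4/15 = 22/91 = pi_A  (ok)
  22/91*2/15 + 32/91*3/5 + 37/91*4/15 = 32/91 = pi_B  (ok)
  22/91*4/5 + 32/91*1/15 + 37/91*7/15 = 37/91 = pi_C  (ok)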